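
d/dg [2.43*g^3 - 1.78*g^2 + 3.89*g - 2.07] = 7.29*g^2 - 3.56*g + 3.89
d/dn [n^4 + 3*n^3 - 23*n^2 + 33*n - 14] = 4*n^3 + 9*n^2 - 46*n + 33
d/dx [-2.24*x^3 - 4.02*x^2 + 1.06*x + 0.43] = -6.72*x^2 - 8.04*x + 1.06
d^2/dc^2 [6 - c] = 0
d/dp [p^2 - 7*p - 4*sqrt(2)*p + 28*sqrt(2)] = 2*p - 7 - 4*sqrt(2)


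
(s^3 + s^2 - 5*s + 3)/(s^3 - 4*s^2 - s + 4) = (s^2 + 2*s - 3)/(s^2 - 3*s - 4)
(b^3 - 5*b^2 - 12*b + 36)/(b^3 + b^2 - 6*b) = (b - 6)/b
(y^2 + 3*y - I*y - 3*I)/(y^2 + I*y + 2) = (y + 3)/(y + 2*I)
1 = 1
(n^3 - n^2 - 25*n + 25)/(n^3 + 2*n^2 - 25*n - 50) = (n - 1)/(n + 2)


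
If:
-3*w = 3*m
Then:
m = -w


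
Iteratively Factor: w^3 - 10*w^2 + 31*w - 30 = (w - 5)*(w^2 - 5*w + 6) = (w - 5)*(w - 3)*(w - 2)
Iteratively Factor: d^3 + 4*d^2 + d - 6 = (d + 2)*(d^2 + 2*d - 3) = (d - 1)*(d + 2)*(d + 3)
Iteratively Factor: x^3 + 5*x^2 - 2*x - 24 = (x + 4)*(x^2 + x - 6) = (x - 2)*(x + 4)*(x + 3)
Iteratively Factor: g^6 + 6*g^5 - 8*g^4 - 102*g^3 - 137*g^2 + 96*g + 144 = (g + 3)*(g^5 + 3*g^4 - 17*g^3 - 51*g^2 + 16*g + 48) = (g + 3)*(g + 4)*(g^4 - g^3 - 13*g^2 + g + 12) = (g - 1)*(g + 3)*(g + 4)*(g^3 - 13*g - 12) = (g - 1)*(g + 3)^2*(g + 4)*(g^2 - 3*g - 4) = (g - 4)*(g - 1)*(g + 3)^2*(g + 4)*(g + 1)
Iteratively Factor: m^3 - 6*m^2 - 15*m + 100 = (m + 4)*(m^2 - 10*m + 25) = (m - 5)*(m + 4)*(m - 5)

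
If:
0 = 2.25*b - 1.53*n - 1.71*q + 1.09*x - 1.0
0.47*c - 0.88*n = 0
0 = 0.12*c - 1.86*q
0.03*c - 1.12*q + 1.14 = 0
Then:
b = 11.5647844860822 - 0.484444444444444*x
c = 26.98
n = 14.41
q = 1.74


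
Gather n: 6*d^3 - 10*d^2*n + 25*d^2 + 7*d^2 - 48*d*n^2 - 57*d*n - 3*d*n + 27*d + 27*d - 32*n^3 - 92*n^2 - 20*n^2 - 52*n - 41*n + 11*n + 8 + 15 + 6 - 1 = 6*d^3 + 32*d^2 + 54*d - 32*n^3 + n^2*(-48*d - 112) + n*(-10*d^2 - 60*d - 82) + 28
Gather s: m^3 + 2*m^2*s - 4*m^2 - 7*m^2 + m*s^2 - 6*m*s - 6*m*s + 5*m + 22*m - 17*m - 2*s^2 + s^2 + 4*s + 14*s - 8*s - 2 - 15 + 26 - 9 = m^3 - 11*m^2 + 10*m + s^2*(m - 1) + s*(2*m^2 - 12*m + 10)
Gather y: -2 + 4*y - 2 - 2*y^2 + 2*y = -2*y^2 + 6*y - 4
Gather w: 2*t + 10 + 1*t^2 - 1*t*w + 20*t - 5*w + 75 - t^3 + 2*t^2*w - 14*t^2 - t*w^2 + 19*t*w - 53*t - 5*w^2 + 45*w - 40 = -t^3 - 13*t^2 - 31*t + w^2*(-t - 5) + w*(2*t^2 + 18*t + 40) + 45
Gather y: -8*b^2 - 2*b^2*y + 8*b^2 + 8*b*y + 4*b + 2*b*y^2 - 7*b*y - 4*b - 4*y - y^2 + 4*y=y^2*(2*b - 1) + y*(-2*b^2 + b)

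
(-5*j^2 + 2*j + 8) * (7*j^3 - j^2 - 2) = -35*j^5 + 19*j^4 + 54*j^3 + 2*j^2 - 4*j - 16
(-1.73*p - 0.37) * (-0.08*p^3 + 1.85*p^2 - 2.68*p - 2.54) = 0.1384*p^4 - 3.1709*p^3 + 3.9519*p^2 + 5.3858*p + 0.9398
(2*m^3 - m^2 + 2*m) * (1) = 2*m^3 - m^2 + 2*m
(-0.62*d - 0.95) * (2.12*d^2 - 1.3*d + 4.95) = -1.3144*d^3 - 1.208*d^2 - 1.834*d - 4.7025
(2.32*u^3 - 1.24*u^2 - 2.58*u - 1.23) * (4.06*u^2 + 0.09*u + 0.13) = 9.4192*u^5 - 4.8256*u^4 - 10.2848*u^3 - 5.3872*u^2 - 0.4461*u - 0.1599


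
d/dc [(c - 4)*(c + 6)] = 2*c + 2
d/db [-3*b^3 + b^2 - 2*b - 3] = -9*b^2 + 2*b - 2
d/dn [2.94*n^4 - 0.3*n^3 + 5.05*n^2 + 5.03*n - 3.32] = 11.76*n^3 - 0.9*n^2 + 10.1*n + 5.03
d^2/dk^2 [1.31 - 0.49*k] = 0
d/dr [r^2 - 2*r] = 2*r - 2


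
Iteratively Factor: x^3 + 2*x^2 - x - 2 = (x + 1)*(x^2 + x - 2) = (x + 1)*(x + 2)*(x - 1)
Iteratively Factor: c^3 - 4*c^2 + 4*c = (c)*(c^2 - 4*c + 4) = c*(c - 2)*(c - 2)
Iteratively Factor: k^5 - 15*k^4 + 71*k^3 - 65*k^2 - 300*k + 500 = (k - 2)*(k^4 - 13*k^3 + 45*k^2 + 25*k - 250) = (k - 2)*(k + 2)*(k^3 - 15*k^2 + 75*k - 125) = (k - 5)*(k - 2)*(k + 2)*(k^2 - 10*k + 25) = (k - 5)^2*(k - 2)*(k + 2)*(k - 5)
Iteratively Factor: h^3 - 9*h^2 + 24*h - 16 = (h - 4)*(h^2 - 5*h + 4) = (h - 4)^2*(h - 1)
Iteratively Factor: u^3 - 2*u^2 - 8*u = (u + 2)*(u^2 - 4*u) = u*(u + 2)*(u - 4)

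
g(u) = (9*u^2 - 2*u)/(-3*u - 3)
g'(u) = (18*u - 2)/(-3*u - 3) + 3*(9*u^2 - 2*u)/(-3*u - 3)^2 = (-9*u^2 - 18*u + 2)/(3*(u^2 + 2*u + 1))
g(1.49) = -2.28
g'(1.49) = -2.41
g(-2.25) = 13.35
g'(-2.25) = -0.65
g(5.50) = -13.40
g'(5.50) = -2.91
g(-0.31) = -0.72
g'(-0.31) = 4.70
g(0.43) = -0.19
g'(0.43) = -1.21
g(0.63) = -0.47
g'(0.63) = -1.62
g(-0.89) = -27.00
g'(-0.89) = 300.03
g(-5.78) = 21.77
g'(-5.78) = -2.84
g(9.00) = -23.70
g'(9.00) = -2.96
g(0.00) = 0.00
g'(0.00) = 0.67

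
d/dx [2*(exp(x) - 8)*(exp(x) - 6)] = 4*(exp(x) - 7)*exp(x)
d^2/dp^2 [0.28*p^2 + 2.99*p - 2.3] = 0.560000000000000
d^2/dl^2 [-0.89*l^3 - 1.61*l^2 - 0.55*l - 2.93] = -5.34*l - 3.22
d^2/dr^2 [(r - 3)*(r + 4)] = 2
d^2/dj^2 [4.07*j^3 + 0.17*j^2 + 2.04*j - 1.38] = 24.42*j + 0.34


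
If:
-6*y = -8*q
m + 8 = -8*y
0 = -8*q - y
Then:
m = -8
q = 0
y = 0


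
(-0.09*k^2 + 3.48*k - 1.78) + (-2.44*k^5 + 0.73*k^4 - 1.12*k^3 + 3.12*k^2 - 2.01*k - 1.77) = -2.44*k^5 + 0.73*k^4 - 1.12*k^3 + 3.03*k^2 + 1.47*k - 3.55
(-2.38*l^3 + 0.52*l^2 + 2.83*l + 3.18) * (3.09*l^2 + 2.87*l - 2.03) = -7.3542*l^5 - 5.2238*l^4 + 15.0685*l^3 + 16.8927*l^2 + 3.3817*l - 6.4554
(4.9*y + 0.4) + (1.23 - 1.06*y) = 3.84*y + 1.63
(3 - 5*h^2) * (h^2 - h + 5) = -5*h^4 + 5*h^3 - 22*h^2 - 3*h + 15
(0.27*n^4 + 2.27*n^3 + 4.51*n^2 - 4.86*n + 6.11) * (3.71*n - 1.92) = 1.0017*n^5 + 7.9033*n^4 + 12.3737*n^3 - 26.6898*n^2 + 31.9993*n - 11.7312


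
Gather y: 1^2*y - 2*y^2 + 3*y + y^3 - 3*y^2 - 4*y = y^3 - 5*y^2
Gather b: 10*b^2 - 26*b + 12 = 10*b^2 - 26*b + 12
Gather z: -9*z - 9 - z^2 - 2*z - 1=-z^2 - 11*z - 10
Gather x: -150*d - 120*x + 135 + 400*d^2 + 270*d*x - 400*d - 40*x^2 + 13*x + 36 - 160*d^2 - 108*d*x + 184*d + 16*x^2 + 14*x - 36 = 240*d^2 - 366*d - 24*x^2 + x*(162*d - 93) + 135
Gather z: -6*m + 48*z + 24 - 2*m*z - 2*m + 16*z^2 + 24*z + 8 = -8*m + 16*z^2 + z*(72 - 2*m) + 32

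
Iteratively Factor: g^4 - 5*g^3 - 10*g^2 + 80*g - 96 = (g - 2)*(g^3 - 3*g^2 - 16*g + 48) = (g - 3)*(g - 2)*(g^2 - 16) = (g - 3)*(g - 2)*(g + 4)*(g - 4)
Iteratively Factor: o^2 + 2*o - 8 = (o + 4)*(o - 2)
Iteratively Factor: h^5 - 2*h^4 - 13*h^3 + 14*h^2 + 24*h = (h - 2)*(h^4 - 13*h^2 - 12*h) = h*(h - 2)*(h^3 - 13*h - 12) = h*(h - 2)*(h + 1)*(h^2 - h - 12) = h*(h - 2)*(h + 1)*(h + 3)*(h - 4)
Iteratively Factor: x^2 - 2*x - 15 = (x - 5)*(x + 3)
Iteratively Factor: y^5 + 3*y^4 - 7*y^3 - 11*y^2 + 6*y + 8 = (y + 1)*(y^4 + 2*y^3 - 9*y^2 - 2*y + 8) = (y - 1)*(y + 1)*(y^3 + 3*y^2 - 6*y - 8) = (y - 1)*(y + 1)*(y + 4)*(y^2 - y - 2) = (y - 2)*(y - 1)*(y + 1)*(y + 4)*(y + 1)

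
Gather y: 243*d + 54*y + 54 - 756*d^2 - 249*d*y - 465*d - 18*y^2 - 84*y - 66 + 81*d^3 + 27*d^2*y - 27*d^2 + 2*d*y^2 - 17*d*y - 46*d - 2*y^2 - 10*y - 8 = 81*d^3 - 783*d^2 - 268*d + y^2*(2*d - 20) + y*(27*d^2 - 266*d - 40) - 20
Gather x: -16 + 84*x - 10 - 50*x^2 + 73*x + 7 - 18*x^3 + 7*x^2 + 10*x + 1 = -18*x^3 - 43*x^2 + 167*x - 18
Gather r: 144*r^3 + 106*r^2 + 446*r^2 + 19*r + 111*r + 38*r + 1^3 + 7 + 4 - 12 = 144*r^3 + 552*r^2 + 168*r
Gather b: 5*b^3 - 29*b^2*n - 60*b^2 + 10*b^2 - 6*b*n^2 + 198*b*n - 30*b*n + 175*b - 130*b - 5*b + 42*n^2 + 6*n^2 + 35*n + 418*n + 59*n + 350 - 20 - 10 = 5*b^3 + b^2*(-29*n - 50) + b*(-6*n^2 + 168*n + 40) + 48*n^2 + 512*n + 320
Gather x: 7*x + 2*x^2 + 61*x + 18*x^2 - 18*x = 20*x^2 + 50*x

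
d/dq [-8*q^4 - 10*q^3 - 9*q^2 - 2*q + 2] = -32*q^3 - 30*q^2 - 18*q - 2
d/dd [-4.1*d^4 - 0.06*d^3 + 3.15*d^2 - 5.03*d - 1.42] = -16.4*d^3 - 0.18*d^2 + 6.3*d - 5.03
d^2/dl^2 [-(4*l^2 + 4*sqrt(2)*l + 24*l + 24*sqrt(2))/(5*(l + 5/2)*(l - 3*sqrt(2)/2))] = 32*(-20*sqrt(2)*l^3 - 28*l^3 - 234*sqrt(2)*l^2 - 900*sqrt(2)*l + 252*l - 876*sqrt(2) + 525)/(5*(32*l^6 - 144*sqrt(2)*l^5 + 240*l^5 - 1080*sqrt(2)*l^4 + 1032*l^4 - 2916*sqrt(2)*l^3 + 3740*l^3 - 3870*sqrt(2)*l^2 + 8100*l^2 - 4050*sqrt(2)*l + 6750*l - 3375*sqrt(2)))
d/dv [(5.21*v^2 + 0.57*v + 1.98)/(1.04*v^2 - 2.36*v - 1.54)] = (-12.8884*v^2 - 20.1652*v + 3.795)/(1.0816*v^4 - 4.9088*v^3 + 2.3664*v^2 + 7.2688*v + 2.3716)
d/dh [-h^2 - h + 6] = -2*h - 1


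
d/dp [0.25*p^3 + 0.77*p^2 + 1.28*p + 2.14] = 0.75*p^2 + 1.54*p + 1.28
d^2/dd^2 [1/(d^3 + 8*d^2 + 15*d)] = 2*(-d*(3*d + 8)*(d^2 + 8*d + 15) + (3*d^2 + 16*d + 15)^2)/(d^3*(d^2 + 8*d + 15)^3)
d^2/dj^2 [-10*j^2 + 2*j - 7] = -20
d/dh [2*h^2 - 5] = 4*h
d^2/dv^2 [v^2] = 2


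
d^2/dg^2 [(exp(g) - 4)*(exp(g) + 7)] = (4*exp(g) + 3)*exp(g)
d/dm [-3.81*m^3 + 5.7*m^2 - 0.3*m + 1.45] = -11.43*m^2 + 11.4*m - 0.3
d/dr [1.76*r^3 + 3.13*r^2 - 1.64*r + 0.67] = 5.28*r^2 + 6.26*r - 1.64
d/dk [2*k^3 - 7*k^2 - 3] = 2*k*(3*k - 7)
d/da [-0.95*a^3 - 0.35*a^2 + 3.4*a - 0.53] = -2.85*a^2 - 0.7*a + 3.4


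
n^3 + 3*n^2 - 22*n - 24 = (n - 4)*(n + 1)*(n + 6)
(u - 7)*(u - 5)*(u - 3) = u^3 - 15*u^2 + 71*u - 105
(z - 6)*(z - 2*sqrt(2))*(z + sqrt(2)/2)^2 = z^4 - 6*z^3 - sqrt(2)*z^3 - 7*z^2/2 + 6*sqrt(2)*z^2 - sqrt(2)*z + 21*z + 6*sqrt(2)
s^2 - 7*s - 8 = (s - 8)*(s + 1)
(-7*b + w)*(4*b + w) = -28*b^2 - 3*b*w + w^2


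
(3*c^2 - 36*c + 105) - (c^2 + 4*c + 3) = 2*c^2 - 40*c + 102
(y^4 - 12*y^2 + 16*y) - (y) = y^4 - 12*y^2 + 15*y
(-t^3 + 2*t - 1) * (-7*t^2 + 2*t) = 7*t^5 - 2*t^4 - 14*t^3 + 11*t^2 - 2*t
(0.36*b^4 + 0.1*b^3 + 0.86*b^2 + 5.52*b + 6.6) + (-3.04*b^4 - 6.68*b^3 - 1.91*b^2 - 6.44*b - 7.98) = -2.68*b^4 - 6.58*b^3 - 1.05*b^2 - 0.920000000000001*b - 1.38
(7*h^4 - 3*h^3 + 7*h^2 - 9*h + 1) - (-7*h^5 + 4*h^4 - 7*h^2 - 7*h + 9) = 7*h^5 + 3*h^4 - 3*h^3 + 14*h^2 - 2*h - 8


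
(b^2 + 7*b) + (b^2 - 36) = 2*b^2 + 7*b - 36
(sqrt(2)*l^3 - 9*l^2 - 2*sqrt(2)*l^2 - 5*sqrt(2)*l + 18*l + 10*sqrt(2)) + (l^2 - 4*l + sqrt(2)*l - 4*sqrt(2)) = sqrt(2)*l^3 - 8*l^2 - 2*sqrt(2)*l^2 - 4*sqrt(2)*l + 14*l + 6*sqrt(2)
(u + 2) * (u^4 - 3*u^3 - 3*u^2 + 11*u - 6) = u^5 - u^4 - 9*u^3 + 5*u^2 + 16*u - 12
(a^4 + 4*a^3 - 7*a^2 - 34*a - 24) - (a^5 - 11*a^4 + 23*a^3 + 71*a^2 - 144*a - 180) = -a^5 + 12*a^4 - 19*a^3 - 78*a^2 + 110*a + 156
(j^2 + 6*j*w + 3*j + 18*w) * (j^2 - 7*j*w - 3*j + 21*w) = j^4 - j^3*w - 42*j^2*w^2 - 9*j^2 + 9*j*w + 378*w^2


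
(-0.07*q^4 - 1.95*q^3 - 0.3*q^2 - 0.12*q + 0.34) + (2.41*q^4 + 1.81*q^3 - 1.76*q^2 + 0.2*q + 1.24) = 2.34*q^4 - 0.14*q^3 - 2.06*q^2 + 0.08*q + 1.58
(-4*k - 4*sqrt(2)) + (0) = -4*k - 4*sqrt(2)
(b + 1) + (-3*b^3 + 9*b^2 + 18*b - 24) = -3*b^3 + 9*b^2 + 19*b - 23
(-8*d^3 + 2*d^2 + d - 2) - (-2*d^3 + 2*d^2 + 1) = -6*d^3 + d - 3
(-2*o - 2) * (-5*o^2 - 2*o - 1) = 10*o^3 + 14*o^2 + 6*o + 2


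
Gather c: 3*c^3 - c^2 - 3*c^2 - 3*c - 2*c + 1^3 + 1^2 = 3*c^3 - 4*c^2 - 5*c + 2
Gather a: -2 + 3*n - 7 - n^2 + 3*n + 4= -n^2 + 6*n - 5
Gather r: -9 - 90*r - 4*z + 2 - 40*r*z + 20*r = r*(-40*z - 70) - 4*z - 7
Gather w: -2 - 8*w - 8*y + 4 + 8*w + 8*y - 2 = 0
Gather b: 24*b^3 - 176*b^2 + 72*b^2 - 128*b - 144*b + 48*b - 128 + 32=24*b^3 - 104*b^2 - 224*b - 96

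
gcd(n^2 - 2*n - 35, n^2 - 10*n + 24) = 1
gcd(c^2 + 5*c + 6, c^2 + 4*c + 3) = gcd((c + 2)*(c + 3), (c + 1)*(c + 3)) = c + 3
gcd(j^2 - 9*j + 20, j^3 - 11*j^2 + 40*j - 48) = j - 4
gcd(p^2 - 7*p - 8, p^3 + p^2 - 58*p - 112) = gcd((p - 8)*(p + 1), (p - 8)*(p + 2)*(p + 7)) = p - 8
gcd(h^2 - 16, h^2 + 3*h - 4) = h + 4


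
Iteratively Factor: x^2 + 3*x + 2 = (x + 2)*(x + 1)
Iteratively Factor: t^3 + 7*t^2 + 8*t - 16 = (t + 4)*(t^2 + 3*t - 4) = (t - 1)*(t + 4)*(t + 4)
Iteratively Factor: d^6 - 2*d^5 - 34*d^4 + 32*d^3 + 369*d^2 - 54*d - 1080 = (d + 3)*(d^5 - 5*d^4 - 19*d^3 + 89*d^2 + 102*d - 360) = (d - 2)*(d + 3)*(d^4 - 3*d^3 - 25*d^2 + 39*d + 180) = (d - 2)*(d + 3)^2*(d^3 - 6*d^2 - 7*d + 60) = (d - 4)*(d - 2)*(d + 3)^2*(d^2 - 2*d - 15) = (d - 5)*(d - 4)*(d - 2)*(d + 3)^2*(d + 3)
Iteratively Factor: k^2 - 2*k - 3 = (k - 3)*(k + 1)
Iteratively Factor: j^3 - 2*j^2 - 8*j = (j - 4)*(j^2 + 2*j) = j*(j - 4)*(j + 2)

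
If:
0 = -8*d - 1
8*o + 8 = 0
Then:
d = -1/8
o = -1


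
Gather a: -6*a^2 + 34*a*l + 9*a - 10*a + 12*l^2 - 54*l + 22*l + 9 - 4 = -6*a^2 + a*(34*l - 1) + 12*l^2 - 32*l + 5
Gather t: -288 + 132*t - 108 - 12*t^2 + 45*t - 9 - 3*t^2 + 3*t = -15*t^2 + 180*t - 405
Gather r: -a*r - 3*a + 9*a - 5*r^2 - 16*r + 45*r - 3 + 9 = 6*a - 5*r^2 + r*(29 - a) + 6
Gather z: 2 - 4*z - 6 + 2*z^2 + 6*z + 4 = 2*z^2 + 2*z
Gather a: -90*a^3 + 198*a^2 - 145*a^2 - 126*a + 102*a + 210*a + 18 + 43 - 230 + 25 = -90*a^3 + 53*a^2 + 186*a - 144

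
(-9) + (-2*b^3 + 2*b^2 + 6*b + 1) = -2*b^3 + 2*b^2 + 6*b - 8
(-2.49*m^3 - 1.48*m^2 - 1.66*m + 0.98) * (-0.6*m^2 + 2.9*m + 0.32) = 1.494*m^5 - 6.333*m^4 - 4.0928*m^3 - 5.8756*m^2 + 2.3108*m + 0.3136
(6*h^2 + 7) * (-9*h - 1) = -54*h^3 - 6*h^2 - 63*h - 7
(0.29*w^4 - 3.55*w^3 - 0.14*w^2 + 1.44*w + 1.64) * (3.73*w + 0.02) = 1.0817*w^5 - 13.2357*w^4 - 0.5932*w^3 + 5.3684*w^2 + 6.146*w + 0.0328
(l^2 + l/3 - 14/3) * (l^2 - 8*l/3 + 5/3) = l^4 - 7*l^3/3 - 35*l^2/9 + 13*l - 70/9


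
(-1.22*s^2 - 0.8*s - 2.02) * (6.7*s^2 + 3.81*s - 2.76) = -8.174*s^4 - 10.0082*s^3 - 13.2148*s^2 - 5.4882*s + 5.5752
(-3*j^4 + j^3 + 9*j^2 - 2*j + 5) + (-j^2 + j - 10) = -3*j^4 + j^3 + 8*j^2 - j - 5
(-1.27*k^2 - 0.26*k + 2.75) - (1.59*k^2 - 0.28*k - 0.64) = -2.86*k^2 + 0.02*k + 3.39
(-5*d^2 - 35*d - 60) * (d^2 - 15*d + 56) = -5*d^4 + 40*d^3 + 185*d^2 - 1060*d - 3360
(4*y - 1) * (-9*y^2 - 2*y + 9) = -36*y^3 + y^2 + 38*y - 9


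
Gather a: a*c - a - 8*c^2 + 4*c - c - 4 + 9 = a*(c - 1) - 8*c^2 + 3*c + 5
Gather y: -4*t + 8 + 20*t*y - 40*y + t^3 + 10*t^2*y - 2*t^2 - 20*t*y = t^3 - 2*t^2 - 4*t + y*(10*t^2 - 40) + 8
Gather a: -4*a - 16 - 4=-4*a - 20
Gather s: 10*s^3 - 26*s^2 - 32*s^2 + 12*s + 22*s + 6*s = 10*s^3 - 58*s^2 + 40*s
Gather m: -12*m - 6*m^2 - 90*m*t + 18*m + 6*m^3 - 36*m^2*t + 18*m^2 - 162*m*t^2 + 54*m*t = 6*m^3 + m^2*(12 - 36*t) + m*(-162*t^2 - 36*t + 6)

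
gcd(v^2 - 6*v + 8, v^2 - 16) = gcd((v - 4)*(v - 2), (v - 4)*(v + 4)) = v - 4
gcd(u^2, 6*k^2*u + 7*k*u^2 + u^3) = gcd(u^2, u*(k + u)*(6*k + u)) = u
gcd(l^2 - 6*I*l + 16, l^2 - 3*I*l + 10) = l + 2*I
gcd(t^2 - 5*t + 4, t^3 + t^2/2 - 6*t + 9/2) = t - 1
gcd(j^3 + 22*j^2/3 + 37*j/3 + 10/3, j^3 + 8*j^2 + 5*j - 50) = j + 5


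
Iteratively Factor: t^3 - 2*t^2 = (t - 2)*(t^2) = t*(t - 2)*(t)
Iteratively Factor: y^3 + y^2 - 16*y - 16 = (y + 4)*(y^2 - 3*y - 4) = (y - 4)*(y + 4)*(y + 1)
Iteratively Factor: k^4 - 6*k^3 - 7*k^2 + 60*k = (k - 4)*(k^3 - 2*k^2 - 15*k) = (k - 4)*(k + 3)*(k^2 - 5*k) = (k - 5)*(k - 4)*(k + 3)*(k)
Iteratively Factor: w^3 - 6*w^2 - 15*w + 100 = (w + 4)*(w^2 - 10*w + 25) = (w - 5)*(w + 4)*(w - 5)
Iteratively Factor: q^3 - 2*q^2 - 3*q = (q + 1)*(q^2 - 3*q) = (q - 3)*(q + 1)*(q)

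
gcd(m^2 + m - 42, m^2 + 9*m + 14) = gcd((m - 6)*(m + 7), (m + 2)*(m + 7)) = m + 7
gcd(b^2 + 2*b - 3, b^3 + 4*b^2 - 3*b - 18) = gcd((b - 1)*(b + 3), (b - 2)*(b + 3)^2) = b + 3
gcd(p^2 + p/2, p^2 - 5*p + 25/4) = 1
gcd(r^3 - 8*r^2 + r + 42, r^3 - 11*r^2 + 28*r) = r - 7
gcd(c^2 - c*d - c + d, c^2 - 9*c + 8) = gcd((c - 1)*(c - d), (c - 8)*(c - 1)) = c - 1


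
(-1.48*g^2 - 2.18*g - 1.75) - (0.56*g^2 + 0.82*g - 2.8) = -2.04*g^2 - 3.0*g + 1.05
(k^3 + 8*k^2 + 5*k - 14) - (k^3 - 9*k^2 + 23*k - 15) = 17*k^2 - 18*k + 1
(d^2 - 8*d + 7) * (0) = 0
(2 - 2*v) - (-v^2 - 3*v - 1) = v^2 + v + 3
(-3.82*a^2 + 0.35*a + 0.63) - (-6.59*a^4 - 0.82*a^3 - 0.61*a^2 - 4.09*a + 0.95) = 6.59*a^4 + 0.82*a^3 - 3.21*a^2 + 4.44*a - 0.32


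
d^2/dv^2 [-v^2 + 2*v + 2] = -2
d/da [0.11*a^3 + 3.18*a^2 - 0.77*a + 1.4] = 0.33*a^2 + 6.36*a - 0.77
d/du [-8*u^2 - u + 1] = -16*u - 1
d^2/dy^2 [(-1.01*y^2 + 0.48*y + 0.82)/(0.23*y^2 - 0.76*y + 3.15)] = (-0.302312*y^3 + 4.650738*y^2 - 2.946576*y - 17.986126)/(0.012167*y^6 - 0.120612*y^5 + 0.898449*y^4 - 3.742696*y^3 + 12.304845*y^2 - 22.6233*y + 31.255875)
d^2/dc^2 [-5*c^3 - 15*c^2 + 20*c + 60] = -30*c - 30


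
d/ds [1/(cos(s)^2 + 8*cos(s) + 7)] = 2*(cos(s) + 4)*sin(s)/(cos(s)^2 + 8*cos(s) + 7)^2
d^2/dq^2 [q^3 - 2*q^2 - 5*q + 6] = 6*q - 4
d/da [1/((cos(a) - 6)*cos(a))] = 2*(cos(a) - 3)*sin(a)/((cos(a) - 6)^2*cos(a)^2)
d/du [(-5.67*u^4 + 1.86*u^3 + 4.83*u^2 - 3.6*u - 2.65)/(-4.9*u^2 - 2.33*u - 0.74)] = (55.566*u^5 + 30.5193*u^4 + 8.1156*u^3 - 33.0231*u^2 - 33.1184*u - 3.5105)/(24.01*u^4 + 22.834*u^3 + 12.6809*u^2 + 3.4484*u + 0.5476)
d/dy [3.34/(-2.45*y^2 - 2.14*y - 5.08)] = (16.366*y + 7.1476)/(2.45*y^2 + 2.14*y + 5.08)^2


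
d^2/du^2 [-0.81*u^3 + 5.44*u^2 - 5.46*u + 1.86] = 10.88 - 4.86*u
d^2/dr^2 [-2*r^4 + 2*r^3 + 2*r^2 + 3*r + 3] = -24*r^2 + 12*r + 4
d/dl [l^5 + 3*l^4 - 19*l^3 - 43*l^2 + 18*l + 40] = 5*l^4 + 12*l^3 - 57*l^2 - 86*l + 18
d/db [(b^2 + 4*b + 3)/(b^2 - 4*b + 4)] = 2*(-4*b - 7)/(b^3 - 6*b^2 + 12*b - 8)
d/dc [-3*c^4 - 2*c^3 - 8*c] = -12*c^3 - 6*c^2 - 8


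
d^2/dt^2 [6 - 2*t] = 0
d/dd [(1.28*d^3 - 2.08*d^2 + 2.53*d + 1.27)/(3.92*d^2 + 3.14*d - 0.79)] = (5.0176*d^4 + 8.0384*d^3 - 19.4824*d^2 - 6.6704*d - 5.9865)/(15.3664*d^4 + 24.6176*d^3 + 3.666*d^2 - 4.9612*d + 0.6241)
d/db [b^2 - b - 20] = 2*b - 1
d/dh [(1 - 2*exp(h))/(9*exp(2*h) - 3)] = 2*(3*exp(2*h) - 3*exp(h) + 1)*exp(h)/(3*(9*exp(4*h) - 6*exp(2*h) + 1))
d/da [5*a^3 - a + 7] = 15*a^2 - 1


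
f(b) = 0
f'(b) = 0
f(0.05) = 0.00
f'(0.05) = 0.00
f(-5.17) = 0.00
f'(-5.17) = 0.00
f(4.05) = 0.00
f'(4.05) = 0.00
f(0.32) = 0.00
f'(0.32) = 0.00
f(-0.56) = 0.00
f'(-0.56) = 0.00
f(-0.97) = 0.00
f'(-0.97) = 0.00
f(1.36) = 0.00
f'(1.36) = 0.00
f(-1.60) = 0.00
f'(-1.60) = 0.00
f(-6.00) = 0.00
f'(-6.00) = 0.00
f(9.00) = 0.00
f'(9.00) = 0.00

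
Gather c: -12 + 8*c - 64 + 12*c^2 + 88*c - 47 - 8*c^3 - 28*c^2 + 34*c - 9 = -8*c^3 - 16*c^2 + 130*c - 132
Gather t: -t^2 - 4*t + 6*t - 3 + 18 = -t^2 + 2*t + 15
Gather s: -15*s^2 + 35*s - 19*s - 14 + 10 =-15*s^2 + 16*s - 4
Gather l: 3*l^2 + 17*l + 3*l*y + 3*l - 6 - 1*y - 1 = 3*l^2 + l*(3*y + 20) - y - 7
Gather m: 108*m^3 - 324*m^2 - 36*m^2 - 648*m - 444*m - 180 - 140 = 108*m^3 - 360*m^2 - 1092*m - 320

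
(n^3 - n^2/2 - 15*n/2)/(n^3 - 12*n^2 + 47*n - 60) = n*(2*n + 5)/(2*(n^2 - 9*n + 20))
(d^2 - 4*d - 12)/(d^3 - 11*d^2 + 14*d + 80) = (d - 6)/(d^2 - 13*d + 40)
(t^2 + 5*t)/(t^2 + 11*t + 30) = t/(t + 6)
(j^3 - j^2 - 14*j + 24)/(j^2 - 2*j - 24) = (j^2 - 5*j + 6)/(j - 6)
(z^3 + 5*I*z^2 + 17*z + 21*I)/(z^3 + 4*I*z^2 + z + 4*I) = (z^2 + 4*I*z + 21)/(z^2 + 3*I*z + 4)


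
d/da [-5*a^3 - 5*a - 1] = -15*a^2 - 5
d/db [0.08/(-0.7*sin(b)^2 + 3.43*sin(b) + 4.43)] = (0.112*sin(b) - 0.2744)*cos(b)/(-0.7*sin(b)^2 + 3.43*sin(b) + 4.43)^2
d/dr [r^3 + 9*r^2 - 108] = 3*r*(r + 6)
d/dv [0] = 0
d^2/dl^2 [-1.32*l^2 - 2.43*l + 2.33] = -2.64000000000000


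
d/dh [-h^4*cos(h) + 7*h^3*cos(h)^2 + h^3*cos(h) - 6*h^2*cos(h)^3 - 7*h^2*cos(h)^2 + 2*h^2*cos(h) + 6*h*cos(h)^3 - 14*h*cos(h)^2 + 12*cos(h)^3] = h^4*sin(h) - h^3*sin(h) - 7*h^3*sin(2*h) - 4*h^3*cos(h) + 18*h^2*sin(h)*cos(h)^2 - 2*h^2*sin(h) + 7*h^2*sin(2*h) + 21*h^2*cos(h)^2 + 3*h^2*cos(h) - 18*h*sin(h)*cos(h)^2 + 14*h*sin(2*h) - 12*h*cos(h)^3 - 14*h*cos(h)^2 + 4*h*cos(h) - 36*sin(h)*cos(h)^2 + 6*cos(h)^3 - 14*cos(h)^2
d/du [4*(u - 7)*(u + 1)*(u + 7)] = 12*u^2 + 8*u - 196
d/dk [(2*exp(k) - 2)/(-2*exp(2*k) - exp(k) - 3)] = 2*(-(1 - exp(k))*(4*exp(k) + 1) - 2*exp(2*k) - exp(k) - 3)*exp(k)/(2*exp(2*k) + exp(k) + 3)^2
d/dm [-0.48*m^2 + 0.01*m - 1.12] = 0.01 - 0.96*m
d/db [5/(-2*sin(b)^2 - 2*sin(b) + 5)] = 10*(sin(2*b) + cos(b))/(2*sin(b) - cos(2*b) - 4)^2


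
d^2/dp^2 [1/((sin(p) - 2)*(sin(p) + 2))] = 2*(-2*sin(p)^4 - 5*sin(p)^2 + 4)/((sin(p) - 2)^3*(sin(p) + 2)^3)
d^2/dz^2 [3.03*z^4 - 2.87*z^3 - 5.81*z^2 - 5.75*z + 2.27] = 36.36*z^2 - 17.22*z - 11.62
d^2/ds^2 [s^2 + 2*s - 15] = 2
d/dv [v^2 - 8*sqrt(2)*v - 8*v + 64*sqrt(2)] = 2*v - 8*sqrt(2) - 8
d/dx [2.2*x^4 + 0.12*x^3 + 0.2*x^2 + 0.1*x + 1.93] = 8.8*x^3 + 0.36*x^2 + 0.4*x + 0.1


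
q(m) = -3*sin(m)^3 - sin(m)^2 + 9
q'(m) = -9*sin(m)^2*cos(m) - 2*sin(m)*cos(m)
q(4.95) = 10.81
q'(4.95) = -1.54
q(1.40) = 5.16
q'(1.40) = -1.82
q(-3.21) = 8.99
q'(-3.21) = 0.18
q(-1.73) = 10.91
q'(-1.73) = 1.08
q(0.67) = 7.90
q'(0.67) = -3.69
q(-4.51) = 5.22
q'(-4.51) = 2.13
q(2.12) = 6.41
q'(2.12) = 4.31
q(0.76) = 7.54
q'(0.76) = -4.09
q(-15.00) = 9.40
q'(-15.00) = 1.90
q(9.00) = 8.62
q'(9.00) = 2.14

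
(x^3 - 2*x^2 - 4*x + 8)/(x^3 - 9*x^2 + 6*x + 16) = (x^2 - 4)/(x^2 - 7*x - 8)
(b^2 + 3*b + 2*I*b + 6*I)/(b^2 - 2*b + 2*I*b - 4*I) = (b + 3)/(b - 2)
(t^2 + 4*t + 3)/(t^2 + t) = (t + 3)/t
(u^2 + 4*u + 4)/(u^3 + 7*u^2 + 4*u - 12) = (u + 2)/(u^2 + 5*u - 6)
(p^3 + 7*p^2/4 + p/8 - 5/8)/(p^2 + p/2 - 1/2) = p + 5/4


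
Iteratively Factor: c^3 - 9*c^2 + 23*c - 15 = (c - 1)*(c^2 - 8*c + 15) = (c - 5)*(c - 1)*(c - 3)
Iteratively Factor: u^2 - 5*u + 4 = (u - 4)*(u - 1)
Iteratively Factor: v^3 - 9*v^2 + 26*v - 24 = (v - 4)*(v^2 - 5*v + 6) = (v - 4)*(v - 3)*(v - 2)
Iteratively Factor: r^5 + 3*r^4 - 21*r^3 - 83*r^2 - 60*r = (r - 5)*(r^4 + 8*r^3 + 19*r^2 + 12*r) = (r - 5)*(r + 3)*(r^3 + 5*r^2 + 4*r) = (r - 5)*(r + 1)*(r + 3)*(r^2 + 4*r) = (r - 5)*(r + 1)*(r + 3)*(r + 4)*(r)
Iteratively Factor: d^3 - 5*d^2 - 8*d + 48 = (d + 3)*(d^2 - 8*d + 16) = (d - 4)*(d + 3)*(d - 4)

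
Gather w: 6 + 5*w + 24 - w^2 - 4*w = -w^2 + w + 30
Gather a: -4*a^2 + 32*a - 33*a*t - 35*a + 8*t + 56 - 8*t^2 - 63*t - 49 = -4*a^2 + a*(-33*t - 3) - 8*t^2 - 55*t + 7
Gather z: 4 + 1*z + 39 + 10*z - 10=11*z + 33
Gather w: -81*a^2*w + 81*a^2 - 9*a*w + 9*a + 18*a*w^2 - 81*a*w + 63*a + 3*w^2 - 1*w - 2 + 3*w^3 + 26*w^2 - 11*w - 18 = 81*a^2 + 72*a + 3*w^3 + w^2*(18*a + 29) + w*(-81*a^2 - 90*a - 12) - 20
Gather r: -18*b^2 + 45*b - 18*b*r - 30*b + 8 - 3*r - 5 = -18*b^2 + 15*b + r*(-18*b - 3) + 3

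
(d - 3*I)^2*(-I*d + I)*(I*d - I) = d^4 - 2*d^3 - 6*I*d^3 - 8*d^2 + 12*I*d^2 + 18*d - 6*I*d - 9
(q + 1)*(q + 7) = q^2 + 8*q + 7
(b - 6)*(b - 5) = b^2 - 11*b + 30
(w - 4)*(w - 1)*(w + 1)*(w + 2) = w^4 - 2*w^3 - 9*w^2 + 2*w + 8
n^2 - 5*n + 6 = (n - 3)*(n - 2)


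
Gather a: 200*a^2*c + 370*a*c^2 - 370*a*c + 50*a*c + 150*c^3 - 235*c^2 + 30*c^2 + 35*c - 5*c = 200*a^2*c + a*(370*c^2 - 320*c) + 150*c^3 - 205*c^2 + 30*c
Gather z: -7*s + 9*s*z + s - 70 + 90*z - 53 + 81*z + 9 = -6*s + z*(9*s + 171) - 114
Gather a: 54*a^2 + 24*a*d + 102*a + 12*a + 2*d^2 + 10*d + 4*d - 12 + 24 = 54*a^2 + a*(24*d + 114) + 2*d^2 + 14*d + 12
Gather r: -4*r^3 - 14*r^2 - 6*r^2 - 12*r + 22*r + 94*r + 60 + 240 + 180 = -4*r^3 - 20*r^2 + 104*r + 480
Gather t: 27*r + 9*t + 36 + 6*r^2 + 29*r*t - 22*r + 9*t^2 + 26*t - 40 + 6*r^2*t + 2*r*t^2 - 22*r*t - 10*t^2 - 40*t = 6*r^2 + 5*r + t^2*(2*r - 1) + t*(6*r^2 + 7*r - 5) - 4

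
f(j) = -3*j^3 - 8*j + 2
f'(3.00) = -89.00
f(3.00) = -103.00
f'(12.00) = -1304.00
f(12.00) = -5278.00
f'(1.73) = -34.94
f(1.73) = -27.37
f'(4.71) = -207.66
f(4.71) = -349.14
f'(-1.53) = -29.07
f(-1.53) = 24.98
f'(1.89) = -40.15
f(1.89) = -33.37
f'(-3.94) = -147.71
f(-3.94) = 217.01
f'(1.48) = -27.71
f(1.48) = -19.57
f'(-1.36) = -24.65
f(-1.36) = 20.43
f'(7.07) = -457.86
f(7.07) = -1114.74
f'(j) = -9*j^2 - 8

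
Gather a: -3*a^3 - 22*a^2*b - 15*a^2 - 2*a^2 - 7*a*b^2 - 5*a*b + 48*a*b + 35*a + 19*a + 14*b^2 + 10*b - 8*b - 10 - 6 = -3*a^3 + a^2*(-22*b - 17) + a*(-7*b^2 + 43*b + 54) + 14*b^2 + 2*b - 16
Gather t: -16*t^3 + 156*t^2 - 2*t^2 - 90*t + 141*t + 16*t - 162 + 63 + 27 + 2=-16*t^3 + 154*t^2 + 67*t - 70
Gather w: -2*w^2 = -2*w^2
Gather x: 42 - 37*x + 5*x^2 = 5*x^2 - 37*x + 42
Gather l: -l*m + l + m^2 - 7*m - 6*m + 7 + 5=l*(1 - m) + m^2 - 13*m + 12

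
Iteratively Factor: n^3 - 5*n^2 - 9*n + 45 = (n - 3)*(n^2 - 2*n - 15) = (n - 3)*(n + 3)*(n - 5)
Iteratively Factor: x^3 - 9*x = (x + 3)*(x^2 - 3*x) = (x - 3)*(x + 3)*(x)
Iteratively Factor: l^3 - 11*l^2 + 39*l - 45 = (l - 3)*(l^2 - 8*l + 15) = (l - 3)^2*(l - 5)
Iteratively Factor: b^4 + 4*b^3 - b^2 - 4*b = (b - 1)*(b^3 + 5*b^2 + 4*b) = (b - 1)*(b + 4)*(b^2 + b) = b*(b - 1)*(b + 4)*(b + 1)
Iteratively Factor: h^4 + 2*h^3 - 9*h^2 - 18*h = (h)*(h^3 + 2*h^2 - 9*h - 18) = h*(h + 2)*(h^2 - 9) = h*(h - 3)*(h + 2)*(h + 3)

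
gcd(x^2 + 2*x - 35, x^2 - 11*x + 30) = x - 5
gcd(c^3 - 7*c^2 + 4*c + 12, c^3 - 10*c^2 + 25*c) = 1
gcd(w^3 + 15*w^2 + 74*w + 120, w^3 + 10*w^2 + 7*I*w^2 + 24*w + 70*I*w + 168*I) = w^2 + 10*w + 24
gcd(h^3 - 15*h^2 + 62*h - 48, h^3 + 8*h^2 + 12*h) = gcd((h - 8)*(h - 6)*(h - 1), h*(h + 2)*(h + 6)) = 1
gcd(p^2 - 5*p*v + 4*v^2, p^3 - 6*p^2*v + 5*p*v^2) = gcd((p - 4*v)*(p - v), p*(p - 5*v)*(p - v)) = p - v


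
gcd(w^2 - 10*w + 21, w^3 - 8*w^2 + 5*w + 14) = w - 7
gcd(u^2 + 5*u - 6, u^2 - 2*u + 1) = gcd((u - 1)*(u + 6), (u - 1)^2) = u - 1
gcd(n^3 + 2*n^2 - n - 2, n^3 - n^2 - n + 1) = n^2 - 1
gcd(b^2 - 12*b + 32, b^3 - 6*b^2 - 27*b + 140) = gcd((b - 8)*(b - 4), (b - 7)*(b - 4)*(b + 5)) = b - 4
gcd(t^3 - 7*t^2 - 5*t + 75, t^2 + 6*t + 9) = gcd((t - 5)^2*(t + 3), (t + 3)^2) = t + 3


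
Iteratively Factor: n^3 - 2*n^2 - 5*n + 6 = (n + 2)*(n^2 - 4*n + 3) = (n - 1)*(n + 2)*(n - 3)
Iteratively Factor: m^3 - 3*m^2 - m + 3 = (m - 3)*(m^2 - 1) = (m - 3)*(m + 1)*(m - 1)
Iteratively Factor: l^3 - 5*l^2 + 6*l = (l - 3)*(l^2 - 2*l) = (l - 3)*(l - 2)*(l)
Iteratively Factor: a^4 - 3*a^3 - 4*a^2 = (a)*(a^3 - 3*a^2 - 4*a) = a^2*(a^2 - 3*a - 4) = a^2*(a + 1)*(a - 4)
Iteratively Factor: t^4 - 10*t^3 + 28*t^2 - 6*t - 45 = (t - 3)*(t^3 - 7*t^2 + 7*t + 15) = (t - 3)^2*(t^2 - 4*t - 5) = (t - 5)*(t - 3)^2*(t + 1)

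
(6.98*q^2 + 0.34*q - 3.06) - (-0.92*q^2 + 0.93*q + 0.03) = 7.9*q^2 - 0.59*q - 3.09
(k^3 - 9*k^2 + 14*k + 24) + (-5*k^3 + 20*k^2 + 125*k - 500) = -4*k^3 + 11*k^2 + 139*k - 476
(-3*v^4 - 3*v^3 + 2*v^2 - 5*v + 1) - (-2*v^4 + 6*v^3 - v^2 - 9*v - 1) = -v^4 - 9*v^3 + 3*v^2 + 4*v + 2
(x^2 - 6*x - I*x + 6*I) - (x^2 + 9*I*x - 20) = -6*x - 10*I*x + 20 + 6*I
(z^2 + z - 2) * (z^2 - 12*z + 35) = z^4 - 11*z^3 + 21*z^2 + 59*z - 70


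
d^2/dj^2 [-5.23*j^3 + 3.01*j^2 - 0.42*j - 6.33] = 6.02 - 31.38*j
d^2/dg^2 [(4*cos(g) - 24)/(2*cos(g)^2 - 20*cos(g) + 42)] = 2*(-9*(1 - cos(2*g))^2*cos(g)/4 + 7*(1 - cos(2*g))^2/2 + 2029*cos(g)/2 - 61*cos(2*g) - 15*cos(3*g) + cos(5*g)/2 - 603)/((cos(g) - 7)^3*(cos(g) - 3)^3)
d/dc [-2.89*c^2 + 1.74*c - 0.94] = 1.74 - 5.78*c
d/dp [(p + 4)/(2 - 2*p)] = 5/(2*(p - 1)^2)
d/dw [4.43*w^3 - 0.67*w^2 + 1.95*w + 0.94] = 13.29*w^2 - 1.34*w + 1.95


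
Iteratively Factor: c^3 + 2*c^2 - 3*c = (c - 1)*(c^2 + 3*c) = c*(c - 1)*(c + 3)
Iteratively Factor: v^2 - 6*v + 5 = (v - 5)*(v - 1)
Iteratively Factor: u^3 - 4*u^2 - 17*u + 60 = (u - 5)*(u^2 + u - 12) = (u - 5)*(u - 3)*(u + 4)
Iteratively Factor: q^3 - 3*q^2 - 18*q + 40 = (q + 4)*(q^2 - 7*q + 10) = (q - 2)*(q + 4)*(q - 5)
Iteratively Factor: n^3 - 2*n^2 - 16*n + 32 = (n + 4)*(n^2 - 6*n + 8) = (n - 2)*(n + 4)*(n - 4)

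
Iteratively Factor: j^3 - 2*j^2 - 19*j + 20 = (j + 4)*(j^2 - 6*j + 5) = (j - 1)*(j + 4)*(j - 5)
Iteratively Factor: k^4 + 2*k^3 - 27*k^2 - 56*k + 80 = (k - 5)*(k^3 + 7*k^2 + 8*k - 16) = (k - 5)*(k - 1)*(k^2 + 8*k + 16) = (k - 5)*(k - 1)*(k + 4)*(k + 4)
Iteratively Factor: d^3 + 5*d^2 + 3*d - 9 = (d - 1)*(d^2 + 6*d + 9) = (d - 1)*(d + 3)*(d + 3)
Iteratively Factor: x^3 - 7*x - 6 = (x - 3)*(x^2 + 3*x + 2) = (x - 3)*(x + 2)*(x + 1)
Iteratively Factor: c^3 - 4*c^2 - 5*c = (c - 5)*(c^2 + c) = (c - 5)*(c + 1)*(c)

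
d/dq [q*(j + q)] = j + 2*q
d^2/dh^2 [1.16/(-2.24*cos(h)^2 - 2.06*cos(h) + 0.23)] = (23.281664*(1 - cos(h)^2)^2 + 16.058112*cos(h)^3 + 18.953936*cos(h)^2 - 31.566616*cos(h) - 34.32208)/(2.24*cos(h)^2 + 2.06*cos(h) - 0.23)^3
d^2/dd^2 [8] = 0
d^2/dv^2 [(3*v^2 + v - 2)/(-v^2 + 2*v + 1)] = 2*(-7*v^3 - 3*v^2 - 15*v + 9)/(v^6 - 6*v^5 + 9*v^4 + 4*v^3 - 9*v^2 - 6*v - 1)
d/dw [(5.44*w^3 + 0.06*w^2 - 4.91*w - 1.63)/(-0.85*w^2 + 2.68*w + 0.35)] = (-4.624*w^4 + 29.1584*w^3 + 1.6993*w^2 - 2.729*w + 2.6499)/(0.7225*w^4 - 4.556*w^3 + 6.5874*w^2 + 1.876*w + 0.1225)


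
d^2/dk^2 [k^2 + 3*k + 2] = 2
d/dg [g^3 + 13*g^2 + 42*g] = 3*g^2 + 26*g + 42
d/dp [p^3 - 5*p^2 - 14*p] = 3*p^2 - 10*p - 14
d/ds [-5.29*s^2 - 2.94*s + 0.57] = -10.58*s - 2.94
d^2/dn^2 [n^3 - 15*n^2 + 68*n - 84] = 6*n - 30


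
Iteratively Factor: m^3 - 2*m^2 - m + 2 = (m - 1)*(m^2 - m - 2) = (m - 1)*(m + 1)*(m - 2)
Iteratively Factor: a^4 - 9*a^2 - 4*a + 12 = (a + 2)*(a^3 - 2*a^2 - 5*a + 6) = (a - 1)*(a + 2)*(a^2 - a - 6) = (a - 3)*(a - 1)*(a + 2)*(a + 2)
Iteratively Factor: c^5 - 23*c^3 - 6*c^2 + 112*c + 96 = (c - 4)*(c^4 + 4*c^3 - 7*c^2 - 34*c - 24) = (c - 4)*(c - 3)*(c^3 + 7*c^2 + 14*c + 8) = (c - 4)*(c - 3)*(c + 4)*(c^2 + 3*c + 2) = (c - 4)*(c - 3)*(c + 1)*(c + 4)*(c + 2)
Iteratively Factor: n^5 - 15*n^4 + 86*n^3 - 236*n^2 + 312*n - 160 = (n - 2)*(n^4 - 13*n^3 + 60*n^2 - 116*n + 80) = (n - 4)*(n - 2)*(n^3 - 9*n^2 + 24*n - 20) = (n - 4)*(n - 2)^2*(n^2 - 7*n + 10) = (n - 5)*(n - 4)*(n - 2)^2*(n - 2)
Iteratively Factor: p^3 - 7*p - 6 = (p - 3)*(p^2 + 3*p + 2) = (p - 3)*(p + 1)*(p + 2)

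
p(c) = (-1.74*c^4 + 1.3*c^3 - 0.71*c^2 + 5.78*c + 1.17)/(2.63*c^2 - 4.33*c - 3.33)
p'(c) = (4.33 - 5.26*c)*(-1.74*c^4 + 1.3*c^3 - 0.71*c^2 + 5.78*c + 1.17)/(2.63*c^2 - 4.33*c - 3.33)^2 + (-6.96*c^3 + 3.9*c^2 - 1.42*c + 5.78)/(2.63*c^2 - 4.33*c - 3.33)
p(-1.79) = -2.86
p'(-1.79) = 1.67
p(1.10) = -1.19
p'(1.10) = -0.29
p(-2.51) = -4.46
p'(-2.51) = 2.73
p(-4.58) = -12.99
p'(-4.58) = 5.49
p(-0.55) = 17.00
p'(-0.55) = -861.00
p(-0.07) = -0.25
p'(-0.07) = -1.56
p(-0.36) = 0.76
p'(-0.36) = -8.30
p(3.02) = -12.77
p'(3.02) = -0.94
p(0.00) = -0.35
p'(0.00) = -1.28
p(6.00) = -30.04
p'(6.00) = -8.38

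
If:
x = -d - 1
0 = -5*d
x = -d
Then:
No Solution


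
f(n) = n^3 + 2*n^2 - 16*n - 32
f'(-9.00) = 191.00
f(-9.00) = -455.00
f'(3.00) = 23.00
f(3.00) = -35.00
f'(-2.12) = -11.00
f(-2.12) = 1.38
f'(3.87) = 44.41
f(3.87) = -6.01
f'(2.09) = 5.46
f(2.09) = -47.57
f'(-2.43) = -8.01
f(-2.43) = 4.34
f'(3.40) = 32.28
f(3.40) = -23.98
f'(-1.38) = -15.81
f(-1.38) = -8.74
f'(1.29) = -5.85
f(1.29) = -47.17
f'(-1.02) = -16.96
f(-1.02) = -14.66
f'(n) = 3*n^2 + 4*n - 16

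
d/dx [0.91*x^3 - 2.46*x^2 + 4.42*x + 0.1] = 2.73*x^2 - 4.92*x + 4.42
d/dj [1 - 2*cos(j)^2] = 2*sin(2*j)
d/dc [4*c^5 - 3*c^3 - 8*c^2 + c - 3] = 20*c^4 - 9*c^2 - 16*c + 1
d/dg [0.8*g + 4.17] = 0.800000000000000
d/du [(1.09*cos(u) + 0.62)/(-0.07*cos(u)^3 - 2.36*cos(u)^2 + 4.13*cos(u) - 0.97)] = (-0.1526*cos(u)^3 - 2.7026*cos(u)^2 - 2.9264*cos(u) + 3.6179)*sin(u)/(0.0049*cos(u)^6 + 0.3304*cos(u)^5 + 4.9914*cos(u)^4 - 19.3578*cos(u)^3 + 21.6353*cos(u)^2 - 8.0122*cos(u) + 0.9409)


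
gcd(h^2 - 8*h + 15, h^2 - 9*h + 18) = h - 3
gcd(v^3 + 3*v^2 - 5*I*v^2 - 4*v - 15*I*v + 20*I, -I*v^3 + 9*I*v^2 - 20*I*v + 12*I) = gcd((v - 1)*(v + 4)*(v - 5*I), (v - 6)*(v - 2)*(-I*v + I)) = v - 1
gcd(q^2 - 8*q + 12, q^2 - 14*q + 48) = q - 6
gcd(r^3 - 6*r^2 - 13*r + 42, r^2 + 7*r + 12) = r + 3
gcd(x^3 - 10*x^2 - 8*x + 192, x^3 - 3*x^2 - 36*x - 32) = x^2 - 4*x - 32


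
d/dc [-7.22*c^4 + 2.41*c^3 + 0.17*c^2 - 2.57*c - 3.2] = -28.88*c^3 + 7.23*c^2 + 0.34*c - 2.57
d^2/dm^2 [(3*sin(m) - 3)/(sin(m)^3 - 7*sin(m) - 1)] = 3*(-4*sin(m)^7 + 9*sin(m)^6 - 22*sin(m)^5 - 39*sin(m)^4 + 23*sin(m)^3 + 110*sin(m)^2 - 14*sin(m) - 112)/(sin(m)^3 - 7*sin(m) - 1)^3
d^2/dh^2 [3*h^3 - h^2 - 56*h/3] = 18*h - 2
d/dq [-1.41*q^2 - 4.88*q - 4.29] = -2.82*q - 4.88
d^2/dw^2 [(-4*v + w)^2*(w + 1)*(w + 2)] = 32*v^2 - 48*v*w - 48*v + 12*w^2 + 18*w + 4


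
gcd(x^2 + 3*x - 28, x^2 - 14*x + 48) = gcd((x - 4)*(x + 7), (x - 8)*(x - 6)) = 1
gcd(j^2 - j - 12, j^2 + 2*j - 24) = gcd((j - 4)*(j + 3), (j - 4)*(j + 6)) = j - 4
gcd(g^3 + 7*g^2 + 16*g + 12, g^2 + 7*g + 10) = g + 2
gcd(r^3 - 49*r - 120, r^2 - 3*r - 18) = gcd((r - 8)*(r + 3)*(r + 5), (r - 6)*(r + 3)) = r + 3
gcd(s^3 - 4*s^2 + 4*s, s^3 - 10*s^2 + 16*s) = s^2 - 2*s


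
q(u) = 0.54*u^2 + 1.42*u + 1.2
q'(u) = 1.08*u + 1.42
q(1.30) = 3.96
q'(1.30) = 2.82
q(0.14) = 1.41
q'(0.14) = 1.57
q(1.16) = 3.57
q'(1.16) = 2.67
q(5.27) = 23.68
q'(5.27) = 7.11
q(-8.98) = 31.99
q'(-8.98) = -8.28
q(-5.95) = 11.87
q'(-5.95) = -5.01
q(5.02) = 21.94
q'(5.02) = 6.84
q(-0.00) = 1.20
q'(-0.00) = 1.42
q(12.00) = 96.00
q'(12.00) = 14.38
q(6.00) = 29.16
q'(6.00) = 7.90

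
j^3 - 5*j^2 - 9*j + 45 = (j - 5)*(j - 3)*(j + 3)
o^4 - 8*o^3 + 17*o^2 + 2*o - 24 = (o - 4)*(o - 3)*(o - 2)*(o + 1)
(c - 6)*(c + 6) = c^2 - 36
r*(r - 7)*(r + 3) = r^3 - 4*r^2 - 21*r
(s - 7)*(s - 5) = s^2 - 12*s + 35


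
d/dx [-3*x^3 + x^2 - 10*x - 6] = -9*x^2 + 2*x - 10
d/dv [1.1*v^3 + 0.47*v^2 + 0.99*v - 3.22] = 3.3*v^2 + 0.94*v + 0.99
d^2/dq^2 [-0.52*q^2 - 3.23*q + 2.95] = -1.04000000000000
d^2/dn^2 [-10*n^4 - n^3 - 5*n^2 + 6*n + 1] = -120*n^2 - 6*n - 10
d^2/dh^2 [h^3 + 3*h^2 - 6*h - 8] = 6*h + 6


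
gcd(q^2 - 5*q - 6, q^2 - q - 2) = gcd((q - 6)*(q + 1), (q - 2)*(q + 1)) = q + 1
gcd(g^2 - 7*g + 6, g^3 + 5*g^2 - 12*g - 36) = 1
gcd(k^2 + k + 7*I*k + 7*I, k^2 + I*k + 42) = k + 7*I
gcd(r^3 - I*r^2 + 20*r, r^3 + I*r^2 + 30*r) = r^2 - 5*I*r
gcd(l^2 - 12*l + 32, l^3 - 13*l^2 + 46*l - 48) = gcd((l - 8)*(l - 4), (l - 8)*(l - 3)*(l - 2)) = l - 8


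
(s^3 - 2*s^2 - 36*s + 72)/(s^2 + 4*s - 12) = s - 6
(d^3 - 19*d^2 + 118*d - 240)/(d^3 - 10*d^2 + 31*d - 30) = (d^2 - 14*d + 48)/(d^2 - 5*d + 6)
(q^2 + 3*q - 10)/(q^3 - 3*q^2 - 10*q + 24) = (q + 5)/(q^2 - q - 12)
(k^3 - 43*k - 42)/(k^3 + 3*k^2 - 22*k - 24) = (k - 7)/(k - 4)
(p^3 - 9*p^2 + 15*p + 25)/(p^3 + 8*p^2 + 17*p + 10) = (p^2 - 10*p + 25)/(p^2 + 7*p + 10)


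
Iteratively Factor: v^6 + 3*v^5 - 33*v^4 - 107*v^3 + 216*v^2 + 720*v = (v)*(v^5 + 3*v^4 - 33*v^3 - 107*v^2 + 216*v + 720) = v*(v - 5)*(v^4 + 8*v^3 + 7*v^2 - 72*v - 144) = v*(v - 5)*(v + 3)*(v^3 + 5*v^2 - 8*v - 48) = v*(v - 5)*(v - 3)*(v + 3)*(v^2 + 8*v + 16) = v*(v - 5)*(v - 3)*(v + 3)*(v + 4)*(v + 4)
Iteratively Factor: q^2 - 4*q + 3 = (q - 3)*(q - 1)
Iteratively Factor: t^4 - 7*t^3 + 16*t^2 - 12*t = (t)*(t^3 - 7*t^2 + 16*t - 12) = t*(t - 2)*(t^2 - 5*t + 6) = t*(t - 2)^2*(t - 3)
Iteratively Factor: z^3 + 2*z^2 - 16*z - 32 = (z + 2)*(z^2 - 16) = (z - 4)*(z + 2)*(z + 4)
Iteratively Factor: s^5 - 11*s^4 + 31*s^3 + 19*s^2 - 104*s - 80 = (s + 1)*(s^4 - 12*s^3 + 43*s^2 - 24*s - 80) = (s - 5)*(s + 1)*(s^3 - 7*s^2 + 8*s + 16) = (s - 5)*(s - 4)*(s + 1)*(s^2 - 3*s - 4) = (s - 5)*(s - 4)^2*(s + 1)*(s + 1)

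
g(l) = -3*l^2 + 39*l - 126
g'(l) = 39 - 6*l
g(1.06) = -88.03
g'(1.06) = 32.64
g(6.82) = 0.44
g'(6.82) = -1.92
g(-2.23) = -227.89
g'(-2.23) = 52.38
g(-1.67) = -199.50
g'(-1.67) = 49.02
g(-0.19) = -133.52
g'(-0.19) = 40.14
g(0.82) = -96.04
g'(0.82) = 34.08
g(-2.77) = -257.05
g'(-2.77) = 55.62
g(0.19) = -118.70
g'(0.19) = 37.86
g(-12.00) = -1026.00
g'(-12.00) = 111.00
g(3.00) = -36.00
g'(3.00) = 21.00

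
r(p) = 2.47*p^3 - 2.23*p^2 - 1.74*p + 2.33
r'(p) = 7.41*p^2 - 4.46*p - 1.74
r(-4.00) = -184.47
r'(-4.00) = 134.66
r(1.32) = 1.83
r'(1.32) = 5.28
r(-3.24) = -99.45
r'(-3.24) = 90.50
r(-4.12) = -201.09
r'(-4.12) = 142.42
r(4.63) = 191.62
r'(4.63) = 136.46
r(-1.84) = -17.41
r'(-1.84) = 31.55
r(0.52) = 1.17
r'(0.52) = -2.06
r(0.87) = 0.75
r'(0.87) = -0.01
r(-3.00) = -79.21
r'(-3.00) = 78.33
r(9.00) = 1606.67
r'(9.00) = 558.33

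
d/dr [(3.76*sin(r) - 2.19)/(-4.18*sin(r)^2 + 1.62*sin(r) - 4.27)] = (15.7168*sin(r)^2 - 18.3084*sin(r) - 12.5074)*cos(r)/(17.4724*sin(r)^4 - 13.5432*sin(r)^3 + 38.3216*sin(r)^2 - 13.8348*sin(r) + 18.2329)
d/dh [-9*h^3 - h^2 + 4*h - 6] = -27*h^2 - 2*h + 4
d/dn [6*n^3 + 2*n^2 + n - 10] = 18*n^2 + 4*n + 1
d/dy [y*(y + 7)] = 2*y + 7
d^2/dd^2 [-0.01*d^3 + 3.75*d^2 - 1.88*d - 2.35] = 7.5 - 0.06*d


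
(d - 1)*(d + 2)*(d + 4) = d^3 + 5*d^2 + 2*d - 8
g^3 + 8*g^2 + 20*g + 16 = (g + 2)^2*(g + 4)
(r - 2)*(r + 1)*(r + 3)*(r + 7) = r^4 + 9*r^3 + 9*r^2 - 41*r - 42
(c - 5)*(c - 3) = c^2 - 8*c + 15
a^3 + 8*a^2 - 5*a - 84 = (a - 3)*(a + 4)*(a + 7)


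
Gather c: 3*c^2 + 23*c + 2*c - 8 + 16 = 3*c^2 + 25*c + 8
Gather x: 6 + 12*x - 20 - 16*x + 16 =2 - 4*x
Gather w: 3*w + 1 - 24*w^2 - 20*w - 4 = -24*w^2 - 17*w - 3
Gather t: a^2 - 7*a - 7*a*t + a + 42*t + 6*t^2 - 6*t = a^2 - 6*a + 6*t^2 + t*(36 - 7*a)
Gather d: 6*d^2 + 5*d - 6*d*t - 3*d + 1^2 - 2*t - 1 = 6*d^2 + d*(2 - 6*t) - 2*t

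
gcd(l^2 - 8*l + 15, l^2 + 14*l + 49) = 1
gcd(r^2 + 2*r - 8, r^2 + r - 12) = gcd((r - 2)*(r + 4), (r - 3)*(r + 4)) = r + 4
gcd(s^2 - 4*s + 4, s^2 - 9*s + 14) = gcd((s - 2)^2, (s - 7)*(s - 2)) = s - 2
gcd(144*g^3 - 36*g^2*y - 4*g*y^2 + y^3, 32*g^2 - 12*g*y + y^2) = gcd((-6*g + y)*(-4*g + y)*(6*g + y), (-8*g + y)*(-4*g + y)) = -4*g + y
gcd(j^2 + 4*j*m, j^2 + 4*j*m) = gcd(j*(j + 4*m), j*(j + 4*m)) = j^2 + 4*j*m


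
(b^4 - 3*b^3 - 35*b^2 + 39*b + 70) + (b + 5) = b^4 - 3*b^3 - 35*b^2 + 40*b + 75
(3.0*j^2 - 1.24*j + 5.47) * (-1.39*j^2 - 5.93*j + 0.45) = -4.17*j^4 - 16.0664*j^3 + 1.0999*j^2 - 32.9951*j + 2.4615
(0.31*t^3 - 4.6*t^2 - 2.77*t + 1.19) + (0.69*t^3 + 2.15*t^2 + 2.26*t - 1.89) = 1.0*t^3 - 2.45*t^2 - 0.51*t - 0.7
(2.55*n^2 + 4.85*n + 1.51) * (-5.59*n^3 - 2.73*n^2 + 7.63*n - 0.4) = -14.2545*n^5 - 34.073*n^4 - 2.2249*n^3 + 31.8632*n^2 + 9.5813*n - 0.604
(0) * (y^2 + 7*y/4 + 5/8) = 0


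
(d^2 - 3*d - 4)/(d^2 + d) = (d - 4)/d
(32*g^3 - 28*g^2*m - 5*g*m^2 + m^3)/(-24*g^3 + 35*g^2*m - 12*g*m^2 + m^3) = (-4*g - m)/(3*g - m)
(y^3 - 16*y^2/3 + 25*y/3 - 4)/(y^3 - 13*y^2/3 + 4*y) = (y - 1)/y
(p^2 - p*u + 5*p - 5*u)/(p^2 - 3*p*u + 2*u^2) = (p + 5)/(p - 2*u)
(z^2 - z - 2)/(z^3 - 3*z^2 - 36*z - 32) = (z - 2)/(z^2 - 4*z - 32)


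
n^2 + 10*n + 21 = (n + 3)*(n + 7)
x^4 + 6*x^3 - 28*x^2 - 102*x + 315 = (x - 3)^2*(x + 5)*(x + 7)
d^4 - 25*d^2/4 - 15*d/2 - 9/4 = (d - 3)*(d + 1/2)*(d + 1)*(d + 3/2)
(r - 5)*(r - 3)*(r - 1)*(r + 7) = r^4 - 2*r^3 - 40*r^2 + 146*r - 105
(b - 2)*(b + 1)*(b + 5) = b^3 + 4*b^2 - 7*b - 10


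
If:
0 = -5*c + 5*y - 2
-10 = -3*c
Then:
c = 10/3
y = 56/15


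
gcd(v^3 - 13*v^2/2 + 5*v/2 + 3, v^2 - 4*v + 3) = v - 1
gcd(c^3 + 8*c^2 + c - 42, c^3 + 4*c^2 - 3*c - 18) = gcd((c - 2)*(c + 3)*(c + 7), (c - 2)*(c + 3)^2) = c^2 + c - 6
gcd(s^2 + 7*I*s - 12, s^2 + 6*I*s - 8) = s + 4*I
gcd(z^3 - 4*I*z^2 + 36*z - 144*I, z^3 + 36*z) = z^2 + 36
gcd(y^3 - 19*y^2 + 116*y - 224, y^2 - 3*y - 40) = y - 8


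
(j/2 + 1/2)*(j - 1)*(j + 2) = j^3/2 + j^2 - j/2 - 1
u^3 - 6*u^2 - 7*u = u*(u - 7)*(u + 1)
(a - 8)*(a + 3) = a^2 - 5*a - 24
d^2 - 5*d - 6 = (d - 6)*(d + 1)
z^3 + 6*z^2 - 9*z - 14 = (z - 2)*(z + 1)*(z + 7)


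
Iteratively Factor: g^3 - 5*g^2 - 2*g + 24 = (g - 4)*(g^2 - g - 6) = (g - 4)*(g - 3)*(g + 2)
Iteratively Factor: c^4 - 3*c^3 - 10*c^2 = (c)*(c^3 - 3*c^2 - 10*c) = c^2*(c^2 - 3*c - 10) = c^2*(c - 5)*(c + 2)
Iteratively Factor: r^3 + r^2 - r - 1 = (r + 1)*(r^2 - 1) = (r + 1)^2*(r - 1)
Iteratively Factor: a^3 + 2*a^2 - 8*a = (a)*(a^2 + 2*a - 8) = a*(a - 2)*(a + 4)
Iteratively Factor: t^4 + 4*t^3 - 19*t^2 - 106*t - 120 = (t + 4)*(t^3 - 19*t - 30) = (t + 3)*(t + 4)*(t^2 - 3*t - 10) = (t + 2)*(t + 3)*(t + 4)*(t - 5)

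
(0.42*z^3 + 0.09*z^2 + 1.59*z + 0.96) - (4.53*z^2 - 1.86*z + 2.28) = 0.42*z^3 - 4.44*z^2 + 3.45*z - 1.32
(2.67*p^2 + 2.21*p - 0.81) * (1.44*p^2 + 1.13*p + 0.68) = 3.8448*p^4 + 6.1995*p^3 + 3.1465*p^2 + 0.5875*p - 0.5508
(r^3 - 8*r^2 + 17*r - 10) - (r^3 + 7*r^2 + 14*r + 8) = -15*r^2 + 3*r - 18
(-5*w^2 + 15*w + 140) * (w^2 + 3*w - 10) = -5*w^4 + 235*w^2 + 270*w - 1400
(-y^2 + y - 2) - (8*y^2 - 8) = -9*y^2 + y + 6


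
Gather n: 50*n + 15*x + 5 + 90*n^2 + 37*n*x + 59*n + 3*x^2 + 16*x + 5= 90*n^2 + n*(37*x + 109) + 3*x^2 + 31*x + 10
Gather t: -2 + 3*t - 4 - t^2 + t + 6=-t^2 + 4*t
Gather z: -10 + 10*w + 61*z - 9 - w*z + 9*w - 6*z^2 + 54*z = 19*w - 6*z^2 + z*(115 - w) - 19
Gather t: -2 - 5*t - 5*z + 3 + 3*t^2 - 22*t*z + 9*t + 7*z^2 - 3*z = 3*t^2 + t*(4 - 22*z) + 7*z^2 - 8*z + 1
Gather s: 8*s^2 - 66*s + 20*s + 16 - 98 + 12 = 8*s^2 - 46*s - 70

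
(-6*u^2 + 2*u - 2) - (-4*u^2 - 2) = -2*u^2 + 2*u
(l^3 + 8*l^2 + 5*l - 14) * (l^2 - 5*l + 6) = l^5 + 3*l^4 - 29*l^3 + 9*l^2 + 100*l - 84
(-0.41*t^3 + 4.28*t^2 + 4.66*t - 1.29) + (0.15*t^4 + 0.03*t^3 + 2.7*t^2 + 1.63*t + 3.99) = 0.15*t^4 - 0.38*t^3 + 6.98*t^2 + 6.29*t + 2.7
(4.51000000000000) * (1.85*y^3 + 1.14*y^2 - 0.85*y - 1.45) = 8.3435*y^3 + 5.1414*y^2 - 3.8335*y - 6.5395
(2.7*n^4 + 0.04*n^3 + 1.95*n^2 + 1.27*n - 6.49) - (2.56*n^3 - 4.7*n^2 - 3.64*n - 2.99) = 2.7*n^4 - 2.52*n^3 + 6.65*n^2 + 4.91*n - 3.5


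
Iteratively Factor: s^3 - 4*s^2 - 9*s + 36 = (s + 3)*(s^2 - 7*s + 12) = (s - 4)*(s + 3)*(s - 3)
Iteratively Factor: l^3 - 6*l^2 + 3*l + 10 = (l - 5)*(l^2 - l - 2) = (l - 5)*(l + 1)*(l - 2)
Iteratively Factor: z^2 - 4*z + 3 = (z - 3)*(z - 1)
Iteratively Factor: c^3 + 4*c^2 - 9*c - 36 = (c - 3)*(c^2 + 7*c + 12) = (c - 3)*(c + 3)*(c + 4)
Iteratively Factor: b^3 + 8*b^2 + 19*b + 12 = (b + 3)*(b^2 + 5*b + 4) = (b + 1)*(b + 3)*(b + 4)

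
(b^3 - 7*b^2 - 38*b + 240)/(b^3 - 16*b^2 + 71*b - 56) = (b^2 + b - 30)/(b^2 - 8*b + 7)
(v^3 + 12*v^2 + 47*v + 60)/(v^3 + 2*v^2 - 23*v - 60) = (v + 5)/(v - 5)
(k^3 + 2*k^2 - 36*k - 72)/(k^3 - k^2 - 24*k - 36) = (k + 6)/(k + 3)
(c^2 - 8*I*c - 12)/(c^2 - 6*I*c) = (c - 2*I)/c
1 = 1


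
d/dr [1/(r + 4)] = -1/(r + 4)^2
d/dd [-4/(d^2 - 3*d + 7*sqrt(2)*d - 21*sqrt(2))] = 4*(2*d - 3 + 7*sqrt(2))/(d^2 - 3*d + 7*sqrt(2)*d - 21*sqrt(2))^2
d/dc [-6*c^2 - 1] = -12*c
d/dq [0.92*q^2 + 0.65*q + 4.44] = 1.84*q + 0.65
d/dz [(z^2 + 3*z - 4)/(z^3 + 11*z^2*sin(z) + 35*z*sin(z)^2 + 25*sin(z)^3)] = ((z + sin(z))*(z + 5*sin(z))^2*(2*z + 3) + (-z^2 - 3*z + 4)*(11*z^2*cos(z) + 3*z^2 + 22*z*sin(z) + 35*z*sin(2*z) + 75*sin(z)^2*cos(z) + 35*sin(z)^2))/((z + sin(z))^2*(z + 5*sin(z))^4)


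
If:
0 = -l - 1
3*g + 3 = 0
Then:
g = -1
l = -1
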